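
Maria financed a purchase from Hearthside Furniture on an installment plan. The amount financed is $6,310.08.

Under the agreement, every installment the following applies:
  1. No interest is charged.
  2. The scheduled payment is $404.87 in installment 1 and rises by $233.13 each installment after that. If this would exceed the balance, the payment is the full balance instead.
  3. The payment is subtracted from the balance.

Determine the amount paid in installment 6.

# | Opening | Payment | End bal
1 | $6,310.08 | $404.87 | $5,905.21
2 | $5,905.21 | $638.00 | $5,267.21
3 | $5,267.21 | $871.13 | $4,396.08
4 | $4,396.08 | $1,104.26 | $3,291.82
5 | $3,291.82 | $1,337.39 | $1,954.43
6 | $1,954.43 | $1,570.52 | $383.91

$1,570.52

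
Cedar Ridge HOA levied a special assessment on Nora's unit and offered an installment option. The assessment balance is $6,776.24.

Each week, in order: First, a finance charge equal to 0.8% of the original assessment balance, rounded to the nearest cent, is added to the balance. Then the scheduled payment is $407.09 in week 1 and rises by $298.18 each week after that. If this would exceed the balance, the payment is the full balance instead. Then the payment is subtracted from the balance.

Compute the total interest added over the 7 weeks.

Week 1: $6,776.24 +$54.21 interest = $6,830.45; pay $407.09 → $6,423.36
Week 2: $6,423.36 +$54.21 interest = $6,477.57; pay $705.27 → $5,772.30
Week 3: $5,772.30 +$54.21 interest = $5,826.51; pay $1,003.45 → $4,823.06
Week 4: $4,823.06 +$54.21 interest = $4,877.27; pay $1,301.63 → $3,575.64
Week 5: $3,575.64 +$54.21 interest = $3,629.85; pay $1,599.81 → $2,030.04
Week 6: $2,030.04 +$54.21 interest = $2,084.25; pay $1,897.99 → $186.26
Week 7: $186.26 +$54.21 interest = $240.47; pay $240.47 → $0.00
Total interest: $54.21 + $54.21 + $54.21 + $54.21 + $54.21 + $54.21 + $54.21 = $379.47

$379.47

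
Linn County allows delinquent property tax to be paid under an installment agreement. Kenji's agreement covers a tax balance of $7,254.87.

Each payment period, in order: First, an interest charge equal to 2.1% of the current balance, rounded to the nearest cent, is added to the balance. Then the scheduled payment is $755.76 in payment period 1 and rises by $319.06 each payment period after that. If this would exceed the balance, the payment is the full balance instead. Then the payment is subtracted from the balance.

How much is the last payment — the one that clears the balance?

$867.96

Payment period 1: opening $7,254.87; interest $152.35 → $7,407.22; payment $755.76; balance $6,651.46
Payment period 2: opening $6,651.46; interest $139.68 → $6,791.14; payment $1,074.82; balance $5,716.32
Payment period 3: opening $5,716.32; interest $120.04 → $5,836.36; payment $1,393.88; balance $4,442.48
Payment period 4: opening $4,442.48; interest $93.29 → $4,535.77; payment $1,712.94; balance $2,822.83
Payment period 5: opening $2,822.83; interest $59.28 → $2,882.11; payment $2,032.00; balance $850.11
Payment period 6: opening $850.11; interest $17.85 → $867.96; payment $867.96; balance $0.00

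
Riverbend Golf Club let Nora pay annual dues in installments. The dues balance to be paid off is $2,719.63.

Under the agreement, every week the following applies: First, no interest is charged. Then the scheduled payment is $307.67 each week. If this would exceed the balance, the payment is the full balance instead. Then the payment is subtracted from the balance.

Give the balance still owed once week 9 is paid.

Week 1: $2,719.63 − $307.67 → $2,411.96
Week 2: $2,411.96 − $307.67 → $2,104.29
Week 3: $2,104.29 − $307.67 → $1,796.62
Week 4: $1,796.62 − $307.67 → $1,488.95
Week 5: $1,488.95 − $307.67 → $1,181.28
Week 6: $1,181.28 − $307.67 → $873.61
Week 7: $873.61 − $307.67 → $565.94
Week 8: $565.94 − $307.67 → $258.27
Week 9: $258.27 − $258.27 → $0.00

$0.00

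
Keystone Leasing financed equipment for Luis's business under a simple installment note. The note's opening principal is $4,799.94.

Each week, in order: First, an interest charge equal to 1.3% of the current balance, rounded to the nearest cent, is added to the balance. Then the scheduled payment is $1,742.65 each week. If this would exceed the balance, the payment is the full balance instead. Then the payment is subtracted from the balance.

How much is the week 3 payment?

Week 1: opening $4,799.94; interest $62.40 → $4,862.34; payment $1,742.65; balance $3,119.69
Week 2: opening $3,119.69; interest $40.56 → $3,160.25; payment $1,742.65; balance $1,417.60
Week 3: opening $1,417.60; interest $18.43 → $1,436.03; payment $1,436.03; balance $0.00

$1,436.03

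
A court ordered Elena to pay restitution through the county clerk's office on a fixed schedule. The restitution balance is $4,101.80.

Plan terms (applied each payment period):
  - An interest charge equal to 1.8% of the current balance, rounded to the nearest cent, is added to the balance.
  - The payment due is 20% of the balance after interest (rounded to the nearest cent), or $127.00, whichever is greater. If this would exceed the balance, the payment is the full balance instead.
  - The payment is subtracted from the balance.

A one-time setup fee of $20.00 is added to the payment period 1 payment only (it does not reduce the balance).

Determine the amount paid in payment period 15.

$44.30

Payment period 1: $4,101.80 +$73.83 interest = $4,175.63; pay $835.13 (+ $20.00 fee) → $3,340.50
Payment period 2: $3,340.50 +$60.13 interest = $3,400.63; pay $680.13 → $2,720.50
Payment period 3: $2,720.50 +$48.97 interest = $2,769.47; pay $553.89 → $2,215.58
Payment period 4: $2,215.58 +$39.88 interest = $2,255.46; pay $451.09 → $1,804.37
Payment period 5: $1,804.37 +$32.48 interest = $1,836.85; pay $367.37 → $1,469.48
Payment period 6: $1,469.48 +$26.45 interest = $1,495.93; pay $299.19 → $1,196.74
Payment period 7: $1,196.74 +$21.54 interest = $1,218.28; pay $243.66 → $974.62
Payment period 8: $974.62 +$17.54 interest = $992.16; pay $198.43 → $793.73
Payment period 9: $793.73 +$14.29 interest = $808.02; pay $161.60 → $646.42
Payment period 10: $646.42 +$11.64 interest = $658.06; pay $131.61 → $526.45
Payment period 11: $526.45 +$9.48 interest = $535.93; pay $127.00 → $408.93
Payment period 12: $408.93 +$7.36 interest = $416.29; pay $127.00 → $289.29
Payment period 13: $289.29 +$5.21 interest = $294.50; pay $127.00 → $167.50
Payment period 14: $167.50 +$3.02 interest = $170.52; pay $127.00 → $43.52
Payment period 15: $43.52 +$0.78 interest = $44.30; pay $44.30 → $0.00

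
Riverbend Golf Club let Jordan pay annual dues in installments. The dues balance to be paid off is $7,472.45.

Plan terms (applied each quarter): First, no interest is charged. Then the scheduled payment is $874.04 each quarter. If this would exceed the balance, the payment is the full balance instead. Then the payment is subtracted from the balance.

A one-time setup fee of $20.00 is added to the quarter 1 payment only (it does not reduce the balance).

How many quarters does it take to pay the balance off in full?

9

# | Opening | Payment | Fee | End bal
1 | $7,472.45 | $874.04 | $20.00 | $6,598.41
2 | $6,598.41 | $874.04 | — | $5,724.37
3 | $5,724.37 | $874.04 | — | $4,850.33
4 | $4,850.33 | $874.04 | — | $3,976.29
5 | $3,976.29 | $874.04 | — | $3,102.25
6 | $3,102.25 | $874.04 | — | $2,228.21
7 | $2,228.21 | $874.04 | — | $1,354.17
8 | $1,354.17 | $874.04 | — | $480.13
9 | $480.13 | $480.13 | — | $0.00
Balance reaches $0.00 in quarter 9.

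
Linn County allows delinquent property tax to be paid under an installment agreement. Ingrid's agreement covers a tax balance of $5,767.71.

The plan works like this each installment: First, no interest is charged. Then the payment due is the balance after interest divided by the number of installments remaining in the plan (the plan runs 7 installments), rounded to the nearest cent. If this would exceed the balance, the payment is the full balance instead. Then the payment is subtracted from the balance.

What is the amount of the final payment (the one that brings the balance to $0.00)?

Installment 1: opening $5,767.71; payment $823.96; balance $4,943.75
Installment 2: opening $4,943.75; payment $823.96; balance $4,119.79
Installment 3: opening $4,119.79; payment $823.96; balance $3,295.83
Installment 4: opening $3,295.83; payment $823.96; balance $2,471.87
Installment 5: opening $2,471.87; payment $823.96; balance $1,647.91
Installment 6: opening $1,647.91; payment $823.96; balance $823.95
Installment 7: opening $823.95; payment $823.95; balance $0.00

$823.95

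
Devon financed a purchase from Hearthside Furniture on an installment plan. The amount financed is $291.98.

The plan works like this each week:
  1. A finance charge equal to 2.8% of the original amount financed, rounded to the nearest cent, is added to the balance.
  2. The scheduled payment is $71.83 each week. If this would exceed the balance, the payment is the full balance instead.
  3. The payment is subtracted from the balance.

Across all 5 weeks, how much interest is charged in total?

$40.90

Week 1: $291.98 +$8.18 interest = $300.16; pay $71.83 → $228.33
Week 2: $228.33 +$8.18 interest = $236.51; pay $71.83 → $164.68
Week 3: $164.68 +$8.18 interest = $172.86; pay $71.83 → $101.03
Week 4: $101.03 +$8.18 interest = $109.21; pay $71.83 → $37.38
Week 5: $37.38 +$8.18 interest = $45.56; pay $45.56 → $0.00
Total interest: $8.18 + $8.18 + $8.18 + $8.18 + $8.18 = $40.90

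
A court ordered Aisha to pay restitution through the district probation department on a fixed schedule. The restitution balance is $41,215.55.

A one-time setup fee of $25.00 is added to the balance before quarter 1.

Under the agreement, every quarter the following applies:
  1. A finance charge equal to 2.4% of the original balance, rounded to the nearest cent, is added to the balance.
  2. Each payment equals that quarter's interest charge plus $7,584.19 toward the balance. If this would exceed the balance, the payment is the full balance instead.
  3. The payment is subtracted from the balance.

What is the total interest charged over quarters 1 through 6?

$5,935.02

Quarter 1: $41,240.55 +$989.17 interest = $42,229.72; pay $8,573.36 → $33,656.36
Quarter 2: $33,656.36 +$989.17 interest = $34,645.53; pay $8,573.36 → $26,072.17
Quarter 3: $26,072.17 +$989.17 interest = $27,061.34; pay $8,573.36 → $18,487.98
Quarter 4: $18,487.98 +$989.17 interest = $19,477.15; pay $8,573.36 → $10,903.79
Quarter 5: $10,903.79 +$989.17 interest = $11,892.96; pay $8,573.36 → $3,319.60
Quarter 6: $3,319.60 +$989.17 interest = $4,308.77; pay $4,308.77 → $0.00
Total interest: $989.17 + $989.17 + $989.17 + $989.17 + $989.17 + $989.17 = $5,935.02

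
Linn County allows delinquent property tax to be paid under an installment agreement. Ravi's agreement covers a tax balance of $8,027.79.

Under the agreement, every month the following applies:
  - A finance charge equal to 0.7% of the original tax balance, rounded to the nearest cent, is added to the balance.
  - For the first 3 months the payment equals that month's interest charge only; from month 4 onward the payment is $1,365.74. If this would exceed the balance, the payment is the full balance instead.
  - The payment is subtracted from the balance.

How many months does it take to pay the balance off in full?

10

Month 1: $8,027.79 +$56.19 interest = $8,083.98; pay $56.19 → $8,027.79
Month 2: $8,027.79 +$56.19 interest = $8,083.98; pay $56.19 → $8,027.79
Month 3: $8,027.79 +$56.19 interest = $8,083.98; pay $56.19 → $8,027.79
Month 4: $8,027.79 +$56.19 interest = $8,083.98; pay $1,365.74 → $6,718.24
Month 5: $6,718.24 +$56.19 interest = $6,774.43; pay $1,365.74 → $5,408.69
Month 6: $5,408.69 +$56.19 interest = $5,464.88; pay $1,365.74 → $4,099.14
Month 7: $4,099.14 +$56.19 interest = $4,155.33; pay $1,365.74 → $2,789.59
Month 8: $2,789.59 +$56.19 interest = $2,845.78; pay $1,365.74 → $1,480.04
Month 9: $1,480.04 +$56.19 interest = $1,536.23; pay $1,365.74 → $170.49
Month 10: $170.49 +$56.19 interest = $226.68; pay $226.68 → $0.00
Balance reaches $0.00 in month 10.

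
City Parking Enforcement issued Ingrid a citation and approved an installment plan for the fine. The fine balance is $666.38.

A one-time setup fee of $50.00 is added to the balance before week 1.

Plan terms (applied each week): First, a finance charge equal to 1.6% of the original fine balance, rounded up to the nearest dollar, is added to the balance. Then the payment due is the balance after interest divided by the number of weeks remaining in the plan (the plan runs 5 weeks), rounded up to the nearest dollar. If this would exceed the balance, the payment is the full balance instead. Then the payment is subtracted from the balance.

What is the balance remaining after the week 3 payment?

Week 1: opening $716.38; interest $11.00 → $727.38; payment $146.00; balance $581.38
Week 2: opening $581.38; interest $11.00 → $592.38; payment $149.00; balance $443.38
Week 3: opening $443.38; interest $11.00 → $454.38; payment $152.00; balance $302.38

$302.38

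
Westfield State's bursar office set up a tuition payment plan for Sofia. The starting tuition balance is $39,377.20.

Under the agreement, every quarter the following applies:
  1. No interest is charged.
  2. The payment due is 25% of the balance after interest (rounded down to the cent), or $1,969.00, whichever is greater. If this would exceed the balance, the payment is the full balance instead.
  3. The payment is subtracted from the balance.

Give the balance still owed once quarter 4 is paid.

$12,459.20

Quarter 1: opening $39,377.20; payment $9,844.30; balance $29,532.90
Quarter 2: opening $29,532.90; payment $7,383.22; balance $22,149.68
Quarter 3: opening $22,149.68; payment $5,537.42; balance $16,612.26
Quarter 4: opening $16,612.26; payment $4,153.06; balance $12,459.20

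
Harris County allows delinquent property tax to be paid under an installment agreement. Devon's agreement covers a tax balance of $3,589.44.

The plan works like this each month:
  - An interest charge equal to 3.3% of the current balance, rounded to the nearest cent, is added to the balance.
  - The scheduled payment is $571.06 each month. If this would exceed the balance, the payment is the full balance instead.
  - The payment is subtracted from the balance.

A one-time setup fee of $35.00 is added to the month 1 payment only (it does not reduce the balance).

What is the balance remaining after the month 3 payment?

$2,186.32

Month 1: opening $3,589.44; interest $118.45 → $3,707.89; payment $571.06 (+ $35.00 fee); balance $3,136.83
Month 2: opening $3,136.83; interest $103.52 → $3,240.35; payment $571.06; balance $2,669.29
Month 3: opening $2,669.29; interest $88.09 → $2,757.38; payment $571.06; balance $2,186.32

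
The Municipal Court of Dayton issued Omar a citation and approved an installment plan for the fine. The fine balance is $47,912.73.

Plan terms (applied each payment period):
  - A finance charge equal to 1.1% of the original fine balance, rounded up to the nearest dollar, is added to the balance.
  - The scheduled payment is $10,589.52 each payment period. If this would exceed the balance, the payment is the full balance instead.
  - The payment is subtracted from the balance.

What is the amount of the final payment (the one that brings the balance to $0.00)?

# | Opening | Interest | Payment | End bal
1 | $47,912.73 | $528.00 | $10,589.52 | $37,851.21
2 | $37,851.21 | $528.00 | $10,589.52 | $27,789.69
3 | $27,789.69 | $528.00 | $10,589.52 | $17,728.17
4 | $17,728.17 | $528.00 | $10,589.52 | $7,666.65
5 | $7,666.65 | $528.00 | $8,194.65 | $0.00

$8,194.65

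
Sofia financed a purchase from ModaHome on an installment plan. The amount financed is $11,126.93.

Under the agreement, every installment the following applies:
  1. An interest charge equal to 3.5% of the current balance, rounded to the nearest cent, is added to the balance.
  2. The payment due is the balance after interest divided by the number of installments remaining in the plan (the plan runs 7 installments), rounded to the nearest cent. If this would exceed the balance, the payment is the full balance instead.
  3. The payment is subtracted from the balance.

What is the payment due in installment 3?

Installment 1: $11,126.93 +$389.44 interest = $11,516.37; pay $1,645.20 → $9,871.17
Installment 2: $9,871.17 +$345.49 interest = $10,216.66; pay $1,702.78 → $8,513.88
Installment 3: $8,513.88 +$297.99 interest = $8,811.87; pay $1,762.37 → $7,049.50

$1,762.37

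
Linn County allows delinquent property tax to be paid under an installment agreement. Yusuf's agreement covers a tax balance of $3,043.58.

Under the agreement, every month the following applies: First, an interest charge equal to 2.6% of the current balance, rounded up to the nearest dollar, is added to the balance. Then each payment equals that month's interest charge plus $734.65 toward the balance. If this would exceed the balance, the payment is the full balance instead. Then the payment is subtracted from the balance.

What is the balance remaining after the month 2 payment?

Month 1: $3,043.58 +$80.00 interest = $3,123.58; pay $814.65 → $2,308.93
Month 2: $2,308.93 +$61.00 interest = $2,369.93; pay $795.65 → $1,574.28

$1,574.28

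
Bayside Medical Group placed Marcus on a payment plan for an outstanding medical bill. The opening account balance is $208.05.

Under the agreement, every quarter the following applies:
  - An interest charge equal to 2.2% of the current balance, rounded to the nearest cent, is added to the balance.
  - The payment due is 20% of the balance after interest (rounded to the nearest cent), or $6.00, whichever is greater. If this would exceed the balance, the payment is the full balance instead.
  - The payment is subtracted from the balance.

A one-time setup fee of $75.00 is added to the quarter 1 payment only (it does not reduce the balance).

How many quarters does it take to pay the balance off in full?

15

Quarter 1: opening $208.05; interest $4.58 → $212.63; payment $42.53 (+ $75.00 fee); balance $170.10
Quarter 2: opening $170.10; interest $3.74 → $173.84; payment $34.77; balance $139.07
Quarter 3: opening $139.07; interest $3.06 → $142.13; payment $28.43; balance $113.70
Quarter 4: opening $113.70; interest $2.50 → $116.20; payment $23.24; balance $92.96
Quarter 5: opening $92.96; interest $2.05 → $95.01; payment $19.00; balance $76.01
Quarter 6: opening $76.01; interest $1.67 → $77.68; payment $15.54; balance $62.14
Quarter 7: opening $62.14; interest $1.37 → $63.51; payment $12.70; balance $50.81
Quarter 8: opening $50.81; interest $1.12 → $51.93; payment $10.39; balance $41.54
Quarter 9: opening $41.54; interest $0.91 → $42.45; payment $8.49; balance $33.96
Quarter 10: opening $33.96; interest $0.75 → $34.71; payment $6.94; balance $27.77
Quarter 11: opening $27.77; interest $0.61 → $28.38; payment $6.00; balance $22.38
Quarter 12: opening $22.38; interest $0.49 → $22.87; payment $6.00; balance $16.87
Quarter 13: opening $16.87; interest $0.37 → $17.24; payment $6.00; balance $11.24
Quarter 14: opening $11.24; interest $0.25 → $11.49; payment $6.00; balance $5.49
Quarter 15: opening $5.49; interest $0.12 → $5.61; payment $5.61; balance $0.00
Balance reaches $0.00 in quarter 15.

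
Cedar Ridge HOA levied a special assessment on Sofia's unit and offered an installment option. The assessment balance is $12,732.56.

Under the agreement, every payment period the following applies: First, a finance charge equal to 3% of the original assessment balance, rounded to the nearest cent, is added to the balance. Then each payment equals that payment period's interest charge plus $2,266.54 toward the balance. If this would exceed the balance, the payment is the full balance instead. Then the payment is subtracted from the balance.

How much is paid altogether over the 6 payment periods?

$15,024.44

Payment period 1: $12,732.56 +$381.98 interest = $13,114.54; pay $2,648.52 → $10,466.02
Payment period 2: $10,466.02 +$381.98 interest = $10,848.00; pay $2,648.52 → $8,199.48
Payment period 3: $8,199.48 +$381.98 interest = $8,581.46; pay $2,648.52 → $5,932.94
Payment period 4: $5,932.94 +$381.98 interest = $6,314.92; pay $2,648.52 → $3,666.40
Payment period 5: $3,666.40 +$381.98 interest = $4,048.38; pay $2,648.52 → $1,399.86
Payment period 6: $1,399.86 +$381.98 interest = $1,781.84; pay $1,781.84 → $0.00
Total paid: $15,024.44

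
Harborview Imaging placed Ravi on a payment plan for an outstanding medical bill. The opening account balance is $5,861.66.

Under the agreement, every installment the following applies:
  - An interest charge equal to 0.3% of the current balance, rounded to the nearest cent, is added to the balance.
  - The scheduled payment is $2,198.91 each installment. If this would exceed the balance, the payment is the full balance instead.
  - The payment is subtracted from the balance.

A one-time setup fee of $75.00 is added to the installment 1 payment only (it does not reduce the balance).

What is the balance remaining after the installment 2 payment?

$1,492.46

# | Opening | Interest | Payment | Fee | End bal
1 | $5,861.66 | $17.58 | $2,198.91 | $75.00 | $3,680.33
2 | $3,680.33 | $11.04 | $2,198.91 | — | $1,492.46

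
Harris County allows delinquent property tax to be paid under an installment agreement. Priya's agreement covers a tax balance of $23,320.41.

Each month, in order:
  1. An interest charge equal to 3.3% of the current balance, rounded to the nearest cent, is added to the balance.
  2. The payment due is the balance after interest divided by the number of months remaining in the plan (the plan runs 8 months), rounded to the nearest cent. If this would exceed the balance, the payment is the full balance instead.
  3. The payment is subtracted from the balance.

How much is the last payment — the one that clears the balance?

Month 1: opening $23,320.41; interest $769.57 → $24,089.98; payment $3,011.25; balance $21,078.73
Month 2: opening $21,078.73; interest $695.60 → $21,774.33; payment $3,110.62; balance $18,663.71
Month 3: opening $18,663.71; interest $615.90 → $19,279.61; payment $3,213.27; balance $16,066.34
Month 4: opening $16,066.34; interest $530.19 → $16,596.53; payment $3,319.31; balance $13,277.22
Month 5: opening $13,277.22; interest $438.15 → $13,715.37; payment $3,428.84; balance $10,286.53
Month 6: opening $10,286.53; interest $339.46 → $10,625.99; payment $3,542.00; balance $7,083.99
Month 7: opening $7,083.99; interest $233.77 → $7,317.76; payment $3,658.88; balance $3,658.88
Month 8: opening $3,658.88; interest $120.74 → $3,779.62; payment $3,779.62; balance $0.00

$3,779.62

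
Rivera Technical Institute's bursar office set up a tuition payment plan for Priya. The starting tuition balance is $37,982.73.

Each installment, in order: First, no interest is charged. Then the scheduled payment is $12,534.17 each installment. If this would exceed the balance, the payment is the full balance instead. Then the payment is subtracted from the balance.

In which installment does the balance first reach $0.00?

4

# | Opening | Payment | End bal
1 | $37,982.73 | $12,534.17 | $25,448.56
2 | $25,448.56 | $12,534.17 | $12,914.39
3 | $12,914.39 | $12,534.17 | $380.22
4 | $380.22 | $380.22 | $0.00
Balance reaches $0.00 in installment 4.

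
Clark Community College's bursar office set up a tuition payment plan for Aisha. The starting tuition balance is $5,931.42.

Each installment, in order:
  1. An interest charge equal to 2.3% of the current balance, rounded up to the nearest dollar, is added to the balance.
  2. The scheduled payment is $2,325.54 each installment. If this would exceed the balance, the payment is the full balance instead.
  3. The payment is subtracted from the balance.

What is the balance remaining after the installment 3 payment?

Installment 1: opening $5,931.42; interest $137.00 → $6,068.42; payment $2,325.54; balance $3,742.88
Installment 2: opening $3,742.88; interest $87.00 → $3,829.88; payment $2,325.54; balance $1,504.34
Installment 3: opening $1,504.34; interest $35.00 → $1,539.34; payment $1,539.34; balance $0.00

$0.00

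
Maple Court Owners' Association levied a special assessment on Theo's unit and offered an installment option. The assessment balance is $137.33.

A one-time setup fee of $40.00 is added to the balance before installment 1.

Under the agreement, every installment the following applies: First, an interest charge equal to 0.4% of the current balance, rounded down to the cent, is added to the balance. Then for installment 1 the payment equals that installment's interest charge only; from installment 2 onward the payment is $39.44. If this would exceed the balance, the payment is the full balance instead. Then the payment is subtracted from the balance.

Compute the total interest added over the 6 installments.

# | Opening | Interest | Payment | End bal
1 | $177.33 | $0.70 | $0.70 | $177.33
2 | $177.33 | $0.70 | $39.44 | $138.59
3 | $138.59 | $0.55 | $39.44 | $99.70
4 | $99.70 | $0.39 | $39.44 | $60.65
5 | $60.65 | $0.24 | $39.44 | $21.45
6 | $21.45 | $0.08 | $21.53 | $0.00
Total interest: $0.70 + $0.70 + $0.55 + $0.39 + $0.24 + $0.08 = $2.66

$2.66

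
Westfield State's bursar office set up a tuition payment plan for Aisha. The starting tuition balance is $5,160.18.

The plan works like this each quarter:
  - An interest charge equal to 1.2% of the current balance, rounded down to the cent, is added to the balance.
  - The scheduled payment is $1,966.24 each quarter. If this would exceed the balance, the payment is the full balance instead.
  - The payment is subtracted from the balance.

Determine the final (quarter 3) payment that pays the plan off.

$1,344.63

Quarter 1: $5,160.18 +$61.92 interest = $5,222.10; pay $1,966.24 → $3,255.86
Quarter 2: $3,255.86 +$39.07 interest = $3,294.93; pay $1,966.24 → $1,328.69
Quarter 3: $1,328.69 +$15.94 interest = $1,344.63; pay $1,344.63 → $0.00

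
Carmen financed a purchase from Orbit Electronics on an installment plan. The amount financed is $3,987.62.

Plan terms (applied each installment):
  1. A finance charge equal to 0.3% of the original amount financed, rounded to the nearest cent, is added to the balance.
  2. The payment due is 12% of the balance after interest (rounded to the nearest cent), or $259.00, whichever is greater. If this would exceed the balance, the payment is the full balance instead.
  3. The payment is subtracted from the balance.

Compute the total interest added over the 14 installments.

$167.44

Installment 1: opening $3,987.62; interest $11.96 → $3,999.58; payment $479.95; balance $3,519.63
Installment 2: opening $3,519.63; interest $11.96 → $3,531.59; payment $423.79; balance $3,107.80
Installment 3: opening $3,107.80; interest $11.96 → $3,119.76; payment $374.37; balance $2,745.39
Installment 4: opening $2,745.39; interest $11.96 → $2,757.35; payment $330.88; balance $2,426.47
Installment 5: opening $2,426.47; interest $11.96 → $2,438.43; payment $292.61; balance $2,145.82
Installment 6: opening $2,145.82; interest $11.96 → $2,157.78; payment $259.00; balance $1,898.78
Installment 7: opening $1,898.78; interest $11.96 → $1,910.74; payment $259.00; balance $1,651.74
Installment 8: opening $1,651.74; interest $11.96 → $1,663.70; payment $259.00; balance $1,404.70
Installment 9: opening $1,404.70; interest $11.96 → $1,416.66; payment $259.00; balance $1,157.66
Installment 10: opening $1,157.66; interest $11.96 → $1,169.62; payment $259.00; balance $910.62
Installment 11: opening $910.62; interest $11.96 → $922.58; payment $259.00; balance $663.58
Installment 12: opening $663.58; interest $11.96 → $675.54; payment $259.00; balance $416.54
Installment 13: opening $416.54; interest $11.96 → $428.50; payment $259.00; balance $169.50
Installment 14: opening $169.50; interest $11.96 → $181.46; payment $181.46; balance $0.00
Total interest: $11.96 + $11.96 + $11.96 + $11.96 + $11.96 + $11.96 + $11.96 + $11.96 + $11.96 + $11.96 + $11.96 + $11.96 + $11.96 + $11.96 = $167.44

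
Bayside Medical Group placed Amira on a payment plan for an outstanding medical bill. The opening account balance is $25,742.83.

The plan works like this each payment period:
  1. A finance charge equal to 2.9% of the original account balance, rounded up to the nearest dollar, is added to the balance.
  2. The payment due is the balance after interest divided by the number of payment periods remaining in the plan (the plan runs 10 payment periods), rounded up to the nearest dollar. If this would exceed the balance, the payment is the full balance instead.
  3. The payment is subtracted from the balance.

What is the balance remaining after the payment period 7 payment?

Payment period 1: $25,742.83 +$747.00 interest = $26,489.83; pay $2,649.00 → $23,840.83
Payment period 2: $23,840.83 +$747.00 interest = $24,587.83; pay $2,732.00 → $21,855.83
Payment period 3: $21,855.83 +$747.00 interest = $22,602.83; pay $2,826.00 → $19,776.83
Payment period 4: $19,776.83 +$747.00 interest = $20,523.83; pay $2,932.00 → $17,591.83
Payment period 5: $17,591.83 +$747.00 interest = $18,338.83; pay $3,057.00 → $15,281.83
Payment period 6: $15,281.83 +$747.00 interest = $16,028.83; pay $3,206.00 → $12,822.83
Payment period 7: $12,822.83 +$747.00 interest = $13,569.83; pay $3,393.00 → $10,176.83

$10,176.83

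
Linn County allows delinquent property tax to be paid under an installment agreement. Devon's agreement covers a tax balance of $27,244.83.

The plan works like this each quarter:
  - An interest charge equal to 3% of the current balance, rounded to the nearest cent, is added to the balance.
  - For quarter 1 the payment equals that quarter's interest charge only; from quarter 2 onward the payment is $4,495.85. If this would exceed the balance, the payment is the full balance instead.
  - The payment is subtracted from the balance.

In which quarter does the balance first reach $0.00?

8

Quarter 1: opening $27,244.83; interest $817.34 → $28,062.17; payment $817.34; balance $27,244.83
Quarter 2: opening $27,244.83; interest $817.34 → $28,062.17; payment $4,495.85; balance $23,566.32
Quarter 3: opening $23,566.32; interest $706.99 → $24,273.31; payment $4,495.85; balance $19,777.46
Quarter 4: opening $19,777.46; interest $593.32 → $20,370.78; payment $4,495.85; balance $15,874.93
Quarter 5: opening $15,874.93; interest $476.25 → $16,351.18; payment $4,495.85; balance $11,855.33
Quarter 6: opening $11,855.33; interest $355.66 → $12,210.99; payment $4,495.85; balance $7,715.14
Quarter 7: opening $7,715.14; interest $231.45 → $7,946.59; payment $4,495.85; balance $3,450.74
Quarter 8: opening $3,450.74; interest $103.52 → $3,554.26; payment $3,554.26; balance $0.00
Balance reaches $0.00 in quarter 8.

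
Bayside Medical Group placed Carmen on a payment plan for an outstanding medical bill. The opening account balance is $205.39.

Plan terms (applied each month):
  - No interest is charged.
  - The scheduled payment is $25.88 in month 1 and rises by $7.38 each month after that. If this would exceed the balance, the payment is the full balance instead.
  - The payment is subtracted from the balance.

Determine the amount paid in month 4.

# | Opening | Payment | End bal
1 | $205.39 | $25.88 | $179.51
2 | $179.51 | $33.26 | $146.25
3 | $146.25 | $40.64 | $105.61
4 | $105.61 | $48.02 | $57.59

$48.02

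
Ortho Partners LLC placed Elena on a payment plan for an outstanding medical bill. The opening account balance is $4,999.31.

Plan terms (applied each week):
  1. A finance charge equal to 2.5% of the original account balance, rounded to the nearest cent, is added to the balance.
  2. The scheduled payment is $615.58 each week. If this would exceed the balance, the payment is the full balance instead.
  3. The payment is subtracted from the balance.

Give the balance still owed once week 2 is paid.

Week 1: $4,999.31 +$124.98 interest = $5,124.29; pay $615.58 → $4,508.71
Week 2: $4,508.71 +$124.98 interest = $4,633.69; pay $615.58 → $4,018.11

$4,018.11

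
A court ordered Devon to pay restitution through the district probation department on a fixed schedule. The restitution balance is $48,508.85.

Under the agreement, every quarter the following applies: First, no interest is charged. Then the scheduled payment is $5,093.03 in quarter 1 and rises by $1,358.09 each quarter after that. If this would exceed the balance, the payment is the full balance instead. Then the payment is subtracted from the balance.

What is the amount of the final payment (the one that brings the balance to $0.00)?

Quarter 1: opening $48,508.85; payment $5,093.03; balance $43,415.82
Quarter 2: opening $43,415.82; payment $6,451.12; balance $36,964.70
Quarter 3: opening $36,964.70; payment $7,809.21; balance $29,155.49
Quarter 4: opening $29,155.49; payment $9,167.30; balance $19,988.19
Quarter 5: opening $19,988.19; payment $10,525.39; balance $9,462.80
Quarter 6: opening $9,462.80; payment $9,462.80; balance $0.00

$9,462.80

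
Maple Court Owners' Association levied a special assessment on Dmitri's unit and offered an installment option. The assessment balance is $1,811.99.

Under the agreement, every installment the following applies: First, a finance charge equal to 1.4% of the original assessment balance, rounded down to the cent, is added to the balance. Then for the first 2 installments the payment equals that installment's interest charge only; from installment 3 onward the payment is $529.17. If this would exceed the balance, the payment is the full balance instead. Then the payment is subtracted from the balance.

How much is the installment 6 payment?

$325.92

Installment 1: opening $1,811.99; interest $25.36 → $1,837.35; payment $25.36; balance $1,811.99
Installment 2: opening $1,811.99; interest $25.36 → $1,837.35; payment $25.36; balance $1,811.99
Installment 3: opening $1,811.99; interest $25.36 → $1,837.35; payment $529.17; balance $1,308.18
Installment 4: opening $1,308.18; interest $25.36 → $1,333.54; payment $529.17; balance $804.37
Installment 5: opening $804.37; interest $25.36 → $829.73; payment $529.17; balance $300.56
Installment 6: opening $300.56; interest $25.36 → $325.92; payment $325.92; balance $0.00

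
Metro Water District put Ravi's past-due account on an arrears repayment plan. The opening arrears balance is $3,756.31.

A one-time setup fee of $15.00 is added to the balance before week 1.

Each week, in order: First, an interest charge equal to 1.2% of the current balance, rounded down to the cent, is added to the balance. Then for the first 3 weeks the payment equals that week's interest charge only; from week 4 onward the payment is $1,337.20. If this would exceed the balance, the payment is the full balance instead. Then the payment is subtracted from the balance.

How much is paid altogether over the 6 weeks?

Week 1: $3,771.31 +$45.25 interest = $3,816.56; pay $45.25 → $3,771.31
Week 2: $3,771.31 +$45.25 interest = $3,816.56; pay $45.25 → $3,771.31
Week 3: $3,771.31 +$45.25 interest = $3,816.56; pay $45.25 → $3,771.31
Week 4: $3,771.31 +$45.25 interest = $3,816.56; pay $1,337.20 → $2,479.36
Week 5: $2,479.36 +$29.75 interest = $2,509.11; pay $1,337.20 → $1,171.91
Week 6: $1,171.91 +$14.06 interest = $1,185.97; pay $1,185.97 → $0.00
Total paid: $3,996.12

$3,996.12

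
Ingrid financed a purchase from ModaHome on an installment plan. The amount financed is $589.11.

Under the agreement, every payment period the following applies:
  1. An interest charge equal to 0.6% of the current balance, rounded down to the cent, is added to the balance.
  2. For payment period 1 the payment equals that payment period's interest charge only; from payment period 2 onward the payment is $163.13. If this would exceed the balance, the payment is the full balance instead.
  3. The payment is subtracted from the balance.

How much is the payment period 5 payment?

$108.07

# | Opening | Interest | Payment | End bal
1 | $589.11 | $3.53 | $3.53 | $589.11
2 | $589.11 | $3.53 | $163.13 | $429.51
3 | $429.51 | $2.57 | $163.13 | $268.95
4 | $268.95 | $1.61 | $163.13 | $107.43
5 | $107.43 | $0.64 | $108.07 | $0.00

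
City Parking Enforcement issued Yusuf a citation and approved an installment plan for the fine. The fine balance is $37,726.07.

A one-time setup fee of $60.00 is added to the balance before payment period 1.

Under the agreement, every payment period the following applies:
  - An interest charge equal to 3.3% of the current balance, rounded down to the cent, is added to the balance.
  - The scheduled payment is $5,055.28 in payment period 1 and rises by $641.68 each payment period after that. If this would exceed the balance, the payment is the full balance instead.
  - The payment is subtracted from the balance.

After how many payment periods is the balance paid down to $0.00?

Payment period 1: opening $37,786.07; interest $1,246.94 → $39,033.01; payment $5,055.28; balance $33,977.73
Payment period 2: opening $33,977.73; interest $1,121.26 → $35,098.99; payment $5,696.96; balance $29,402.03
Payment period 3: opening $29,402.03; interest $970.26 → $30,372.29; payment $6,338.64; balance $24,033.65
Payment period 4: opening $24,033.65; interest $793.11 → $24,826.76; payment $6,980.32; balance $17,846.44
Payment period 5: opening $17,846.44; interest $588.93 → $18,435.37; payment $7,622.00; balance $10,813.37
Payment period 6: opening $10,813.37; interest $356.84 → $11,170.21; payment $8,263.68; balance $2,906.53
Payment period 7: opening $2,906.53; interest $95.91 → $3,002.44; payment $3,002.44; balance $0.00
Balance reaches $0.00 in payment period 7.

7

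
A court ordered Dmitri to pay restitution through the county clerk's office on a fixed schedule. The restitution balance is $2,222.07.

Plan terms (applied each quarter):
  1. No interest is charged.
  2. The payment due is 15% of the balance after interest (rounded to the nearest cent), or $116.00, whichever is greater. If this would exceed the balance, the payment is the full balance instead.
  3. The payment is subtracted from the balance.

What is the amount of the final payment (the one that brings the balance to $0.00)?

$16.35

# | Opening | Payment | End bal
1 | $2,222.07 | $333.31 | $1,888.76
2 | $1,888.76 | $283.31 | $1,605.45
3 | $1,605.45 | $240.82 | $1,364.63
4 | $1,364.63 | $204.69 | $1,159.94
5 | $1,159.94 | $173.99 | $985.95
6 | $985.95 | $147.89 | $838.06
7 | $838.06 | $125.71 | $712.35
8 | $712.35 | $116.00 | $596.35
9 | $596.35 | $116.00 | $480.35
10 | $480.35 | $116.00 | $364.35
11 | $364.35 | $116.00 | $248.35
12 | $248.35 | $116.00 | $132.35
13 | $132.35 | $116.00 | $16.35
14 | $16.35 | $16.35 | $0.00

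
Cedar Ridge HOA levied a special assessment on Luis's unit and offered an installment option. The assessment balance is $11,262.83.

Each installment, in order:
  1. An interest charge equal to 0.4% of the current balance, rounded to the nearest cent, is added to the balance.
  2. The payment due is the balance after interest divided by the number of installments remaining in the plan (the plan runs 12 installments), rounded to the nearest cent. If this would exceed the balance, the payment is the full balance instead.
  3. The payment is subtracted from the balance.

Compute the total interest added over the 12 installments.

Installment 1: $11,262.83 +$45.05 interest = $11,307.88; pay $942.32 → $10,365.56
Installment 2: $10,365.56 +$41.46 interest = $10,407.02; pay $946.09 → $9,460.93
Installment 3: $9,460.93 +$37.84 interest = $9,498.77; pay $949.88 → $8,548.89
Installment 4: $8,548.89 +$34.20 interest = $8,583.09; pay $953.68 → $7,629.41
Installment 5: $7,629.41 +$30.52 interest = $7,659.93; pay $957.49 → $6,702.44
Installment 6: $6,702.44 +$26.81 interest = $6,729.25; pay $961.32 → $5,767.93
Installment 7: $5,767.93 +$23.07 interest = $5,791.00; pay $965.17 → $4,825.83
Installment 8: $4,825.83 +$19.30 interest = $4,845.13; pay $969.03 → $3,876.10
Installment 9: $3,876.10 +$15.50 interest = $3,891.60; pay $972.90 → $2,918.70
Installment 10: $2,918.70 +$11.67 interest = $2,930.37; pay $976.79 → $1,953.58
Installment 11: $1,953.58 +$7.81 interest = $1,961.39; pay $980.70 → $980.69
Installment 12: $980.69 +$3.92 interest = $984.61; pay $984.61 → $0.00
Total interest: $45.05 + $41.46 + $37.84 + $34.20 + $30.52 + $26.81 + $23.07 + $19.30 + $15.50 + $11.67 + $7.81 + $3.92 = $297.15

$297.15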